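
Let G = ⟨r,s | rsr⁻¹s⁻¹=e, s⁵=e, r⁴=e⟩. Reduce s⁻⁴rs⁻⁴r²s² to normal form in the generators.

Multiply left to right, reducing at each step:
  s · r = rs
  (rs) · s⁻⁴ = rs²
  (rs²) · r² = r³s²
  (r³s²) · s² = r³s⁴

Answer: r³s⁴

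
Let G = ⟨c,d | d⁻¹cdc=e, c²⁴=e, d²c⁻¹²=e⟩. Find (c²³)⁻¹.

The order of (c²³) is 24 (smallest k with (c²³)ᵏ = e), so (c²³)⁻¹ = (c²³)²³ = c.
Check: (c²³) · c → (c²³) · c = e, giving e as required.

Answer: c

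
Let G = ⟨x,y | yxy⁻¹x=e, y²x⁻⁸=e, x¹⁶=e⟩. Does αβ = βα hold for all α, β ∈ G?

x·y = xy but y·x = x⁷y⁻¹, so x·y ≠ y·x and G is not abelian.

Answer: No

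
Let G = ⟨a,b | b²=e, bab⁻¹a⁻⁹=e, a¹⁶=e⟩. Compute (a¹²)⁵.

Compute successive powers of (a¹²), reducing at each step:
  (a¹²)²: (a¹²) · a¹² = a⁸
  (a¹²)³: (a⁸) · a¹² = a⁴
  (a¹²)⁴: (a⁴) · a¹² = e
  (a¹²)⁵: e · a¹² = a¹²

Answer: a¹²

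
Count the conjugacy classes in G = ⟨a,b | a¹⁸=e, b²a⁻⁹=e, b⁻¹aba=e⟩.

The conjugacy classes (representative and size) are:
  [e] (size 1), [a¹⁷] (size 2), [a¹⁶] (size 2), [a³] (size 2), [a¹⁴] (size 2), [a¹³] (size 2), [a¹²] (size 2), [a¹¹] (size 2), [a¹⁰] (size 2), [a⁹] (size 1), [a⁸b] (size 9), [ab] (size 9).
Class equation: 1 + 2 + 2 + 2 + 2 + 2 + 2 + 2 + 2 + 1 + 9 + 9 = 36 = |G|. So G has 12 conjugacy classes.

Answer: 12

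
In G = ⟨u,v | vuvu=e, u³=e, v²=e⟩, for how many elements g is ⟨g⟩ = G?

⟨g⟩ = G would require ord(g) = |G| = 6, but the maximum element order in G is 3 < 6. So G is not cyclic and no single element generates it: the count is 0.

Answer: 0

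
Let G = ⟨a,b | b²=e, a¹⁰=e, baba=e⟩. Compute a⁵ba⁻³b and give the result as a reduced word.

Multiply left to right, reducing at each step:
  (a⁵) · b = a⁵b
  (a⁵b) · a⁻³ = a⁸b
  (a⁸b) · b = a⁸

Answer: a⁸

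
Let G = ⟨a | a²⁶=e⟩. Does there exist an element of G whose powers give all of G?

|G| = 26. The element a has order 26 (its powers give 26 distinct elements), so ⟨a⟩ = G and G is cyclic.

Answer: Yes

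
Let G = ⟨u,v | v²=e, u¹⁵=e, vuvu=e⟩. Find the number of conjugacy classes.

The conjugacy classes (representative and size) are:
  [e] (size 1), [u¹⁴] (size 2), [u²] (size 2), [u³] (size 2), [u⁴] (size 2), [u¹⁰] (size 2), [u⁹] (size 2), [u⁷] (size 2), [u¹³v] (size 15).
Class equation: 1 + 2 + 2 + 2 + 2 + 2 + 2 + 2 + 15 = 30 = |G|. So G has 9 conjugacy classes.

Answer: 9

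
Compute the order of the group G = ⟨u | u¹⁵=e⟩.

G is generated by a single element, so G is cyclic. The relator gives u¹⁵ = e and no smaller power is forced to be e, so the 15 powers {e, u, u², u³, u⁴, u⁵, u⁶, u⁷, u⁸, u⁹, u¹², u¹³, u¹¹, u¹⁰, u¹⁴} are distinct. Hence |G| = 15.

Answer: 15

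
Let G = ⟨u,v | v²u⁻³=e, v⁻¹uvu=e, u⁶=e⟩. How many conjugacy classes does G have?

The conjugacy classes (representative and size) are:
  [e] (size 1), [u] (size 2), [u²] (size 2), [u³] (size 1), [uv⁻¹] (size 3), [u²v⁻¹] (size 3).
Class equation: 1 + 2 + 2 + 1 + 3 + 3 = 12 = |G|. So G has 6 conjugacy classes.

Answer: 6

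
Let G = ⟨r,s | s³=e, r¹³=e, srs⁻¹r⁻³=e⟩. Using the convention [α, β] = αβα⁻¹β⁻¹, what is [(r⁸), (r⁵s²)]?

[(r⁸), (r⁵s²)] = (r⁸)·(r⁵s²)·(r⁸)⁻¹·(r⁵s²)⁻¹.
  (r⁸) · (r⁵s²) = s²
  (s²) · (r⁵) = r⁶s²
  (r⁶s²) · (r¹¹s) = r

Answer: r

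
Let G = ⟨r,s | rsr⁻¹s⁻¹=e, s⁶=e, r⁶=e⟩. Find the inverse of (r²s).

The order of (r²s) is 6 (smallest k with (r²s)ᵏ = e), so (r²s)⁻¹ = (r²s)⁵ = r⁴s⁵.
Check: (r²s) · (r⁴s⁵) → (r²s) · r⁴ = s;   s · s⁵ = e, giving e as required.

Answer: r⁴s⁵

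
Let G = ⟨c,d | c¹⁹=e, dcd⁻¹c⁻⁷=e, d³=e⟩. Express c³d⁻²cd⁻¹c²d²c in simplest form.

Multiply left to right, reducing at each step:
  (c³) · d⁻² = c³d
  (c³d) · c = c¹⁰d
  (c¹⁰d) · d⁻¹ = c¹⁰
  (c¹⁰) · c² = c¹²
  (c¹²) · d² = c¹²d²
  (c¹²d²) · c = c⁴d²

Answer: c⁴d²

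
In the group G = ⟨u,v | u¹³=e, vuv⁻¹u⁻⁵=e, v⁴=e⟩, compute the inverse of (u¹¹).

The order of (u¹¹) is 13 (smallest k with (u¹¹)ᵏ = e), so (u¹¹)⁻¹ = (u¹¹)¹² = u².
Check: (u¹¹) · (u²) → (u¹¹) · u² = e, giving e as required.

Answer: u²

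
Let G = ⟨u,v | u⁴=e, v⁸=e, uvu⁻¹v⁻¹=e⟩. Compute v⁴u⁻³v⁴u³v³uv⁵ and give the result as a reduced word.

Multiply left to right, reducing at each step:
  (v⁴) · u⁻³ = uv⁴
  (uv⁴) · v⁴ = u
  u · u³ = e
  e · v³ = v³
  (v³) · u = uv³
  (uv³) · v⁵ = u

Answer: u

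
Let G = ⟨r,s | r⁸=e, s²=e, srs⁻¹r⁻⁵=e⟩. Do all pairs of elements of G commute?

r·s = rs but s·r = r⁵s, so r·s ≠ s·r and G is not abelian.

Answer: No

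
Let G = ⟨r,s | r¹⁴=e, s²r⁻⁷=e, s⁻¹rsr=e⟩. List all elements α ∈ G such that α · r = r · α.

⟨r⟩ ⊆ C_G(r) since powers of r commute with r; so |C_G(r)| ≥ |⟨r⟩| = 14.
By orbit–stabilizer, |C_G(r)| = |G| / |conj. class of r| = 28 / 2 = 14.
The 14 elements commuting with r are {e, r, r², r³, r⁴, r⁵, r⁶, r⁷, r⁸, r⁹, r¹⁰, r¹¹, r¹², r¹³}.

Answer: {e, r, r², r³, r⁴, r⁵, r⁶, r⁷, r⁸, r⁹, r¹⁰, r¹¹, r¹², r¹³}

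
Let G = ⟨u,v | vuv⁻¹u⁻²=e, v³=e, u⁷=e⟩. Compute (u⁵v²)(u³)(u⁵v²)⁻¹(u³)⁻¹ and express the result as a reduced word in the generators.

[(u⁵v²), (u³)] = (u⁵v²)·(u³)·(u⁵v²)⁻¹·(u³)⁻¹.
  (u⁵v²) · (u³) = u³v²
  (u³v²) · (u⁴v) = u⁵
  (u⁵) · (u⁴) = u²

Answer: u²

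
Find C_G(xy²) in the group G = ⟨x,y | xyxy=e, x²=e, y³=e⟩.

⟨xy²⟩ ⊆ C_G(xy²) since powers of xy² commute with xy²; so |C_G(xy²)| ≥ |⟨xy²⟩| = 2.
By orbit–stabilizer, |C_G(xy²)| = |G| / |conj. class of xy²| = 6 / 3 = 2.
The 2 elements commuting with xy² are {e, xy²}.

Answer: {e, xy²}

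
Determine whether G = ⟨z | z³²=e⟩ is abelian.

G has a single generator, so G is cyclic and hence abelian.

Answer: Yes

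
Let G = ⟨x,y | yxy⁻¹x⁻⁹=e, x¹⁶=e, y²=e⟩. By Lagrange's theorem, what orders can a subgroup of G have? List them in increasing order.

|G| = 32 = 2⁵. By Lagrange's theorem the order of any subgroup divides 32; the divisors of 32 are 1, 2, 4, 8, 16, 32.

Answer: 1, 2, 4, 8, 16, 32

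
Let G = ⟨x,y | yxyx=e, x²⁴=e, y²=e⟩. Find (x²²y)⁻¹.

The order of (x²²y) is 2 (smallest k with (x²²y)ᵏ = e), so (x²²y)⁻¹ = (x²²y)¹ = x²²y.
Check: (x²²y) · (x²²y) → (x²²y) · x²² = y;   y · y = e, giving e as required.

Answer: x²²y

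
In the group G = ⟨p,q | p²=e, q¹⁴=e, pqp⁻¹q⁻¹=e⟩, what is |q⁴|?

Compute successive powers until reaching e:
  (q⁴)¹ = q⁴, (q⁴)² = q⁸, (q⁴)³ = q¹², (q⁴)⁴ = q², (q⁴)⁵ = q⁶, (q⁴)⁶ = q¹⁰, (q⁴)⁷ = e.
The smallest positive k with (q⁴)ᵏ = e is 7.

Answer: 7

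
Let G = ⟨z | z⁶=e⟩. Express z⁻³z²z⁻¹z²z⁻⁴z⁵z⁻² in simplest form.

Multiply left to right, reducing at each step:
  (z³) · z² = z⁵
  (z⁵) · z⁻¹ = z⁴
  (z⁴) · z² = e
  e · z⁻⁴ = z²
  (z²) · z⁵ = z
  z · z⁻² = z⁵

Answer: z⁵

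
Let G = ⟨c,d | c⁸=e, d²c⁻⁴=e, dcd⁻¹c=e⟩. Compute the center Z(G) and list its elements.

An element z ∈ Z(G) iff z commutes with every generator.
For example c⁴ is central: (c⁴)·c = c⁵ = c·(c⁴); (c⁴)·d = d⁻¹ = d·(c⁴).
Whereas c ∉ Z(G) since c·d = cd ≠ c³d⁻¹ = d·c.
Checking each of the 16 elements this way gives Z(G) = {e, c⁴}, of order 2.

Answer: {e, c⁴}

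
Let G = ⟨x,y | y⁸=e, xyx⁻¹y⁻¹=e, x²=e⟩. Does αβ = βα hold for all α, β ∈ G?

Each pair of generators commutes: x·y = xy = y·x. Since the generators pairwise commute, every element of G commutes with every other, so G is abelian.

Answer: Yes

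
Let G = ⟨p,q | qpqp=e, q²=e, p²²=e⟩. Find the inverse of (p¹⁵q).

The order of (p¹⁵q) is 2 (smallest k with (p¹⁵q)ᵏ = e), so (p¹⁵q)⁻¹ = (p¹⁵q)¹ = p¹⁵q.
Check: (p¹⁵q) · (p¹⁵q) → (p¹⁵q) · p¹⁵ = q;   q · q = e, giving e as required.

Answer: p¹⁵q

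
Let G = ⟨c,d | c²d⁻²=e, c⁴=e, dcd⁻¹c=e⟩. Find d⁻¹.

The order of d is 4 (smallest k with dᵏ = e), so d⁻¹ = d³ = d⁻¹.
Check: d · (d⁻¹) → d · d⁻¹ = e, giving e as required.

Answer: d⁻¹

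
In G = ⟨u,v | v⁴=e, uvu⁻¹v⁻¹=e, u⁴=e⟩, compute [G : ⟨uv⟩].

First find ord(uv) by computing successive powers:
  (uv)¹ = uv, (uv)² = u²v², (uv)³ = u³v³, (uv)⁴ = e.
So |⟨uv⟩| = ord(uv) = 4. With |G| = 16, by Lagrange [G : ⟨uv⟩] = 16/4 = 4.

Answer: 4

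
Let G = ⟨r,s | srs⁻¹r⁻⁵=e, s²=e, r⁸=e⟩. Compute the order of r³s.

Compute successive powers until reaching e:
  (r³s)¹ = r³s, (r³s)² = r², (r³s)³ = r⁵s, (r³s)⁴ = r⁴, (r³s)⁵ = r⁷s, (r³s)⁶ = r⁶, (r³s)⁷ = rs, (r³s)⁸ = e.
The smallest positive k with (r³s)ᵏ = e is 8.

Answer: 8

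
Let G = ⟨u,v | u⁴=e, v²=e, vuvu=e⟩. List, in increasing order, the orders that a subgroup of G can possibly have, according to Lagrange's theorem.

|G| = 8 = 2³. By Lagrange's theorem the order of any subgroup divides 8; the divisors of 8 are 1, 2, 4, 8.

Answer: 1, 2, 4, 8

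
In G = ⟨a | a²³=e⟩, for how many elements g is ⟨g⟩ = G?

G is cyclic of order 23. An element generates G iff its order is 23, and a cyclic group of order 23 has exactly φ(23) = 22 such elements.

Answer: 22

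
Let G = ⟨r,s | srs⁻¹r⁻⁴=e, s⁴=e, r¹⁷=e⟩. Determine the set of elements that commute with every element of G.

An element z ∈ Z(G) iff z commutes with every generator.
For example e is central: e·r = r = r·e; e·s = s = s·e.
Whereas r ∉ Z(G) since r·s = rs ≠ r⁴s = s·r.
Checking each of the 68 elements this way gives Z(G) = {e}, of order 1.

Answer: {e}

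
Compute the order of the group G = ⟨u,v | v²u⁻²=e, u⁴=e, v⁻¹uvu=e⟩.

Enumerate words in the generators, reducing via the relations: the distinct elements are
  {e, u, v, uv, u², u³, v⁻¹, uv⁻¹}.
No further products give new elements, so |G| = 8.

Answer: 8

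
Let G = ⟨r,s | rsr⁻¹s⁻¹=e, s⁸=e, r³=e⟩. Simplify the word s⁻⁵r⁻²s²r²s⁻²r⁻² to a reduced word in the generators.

Multiply left to right, reducing at each step:
  (s³) · r⁻² = rs³
  (rs³) · s² = rs⁵
  (rs⁵) · r² = s⁵
  (s⁵) · s⁻² = s³
  (s³) · r⁻² = rs³

Answer: rs³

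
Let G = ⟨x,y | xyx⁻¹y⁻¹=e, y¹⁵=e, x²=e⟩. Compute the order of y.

Compute successive powers until reaching e:
  y¹ = y, y² = y², y³ = y³, y⁴ = y⁴, y⁵ = y⁵, y⁶ = y⁶, y⁷ = y⁷, y⁸ = y⁸, y⁹ = y⁹, y¹⁰ = y¹⁰, y¹¹ = y¹¹, y¹² = y¹², y¹³ = y¹³, y¹⁴ = y¹⁴, y¹⁵ = e.
The smallest positive k with yᵏ = e is 15.

Answer: 15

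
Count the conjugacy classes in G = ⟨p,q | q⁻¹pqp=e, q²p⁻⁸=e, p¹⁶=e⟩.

The conjugacy classes (representative and size) are:
  [e] (size 1), [p] (size 2), [p¹⁴] (size 2), [p³] (size 2), [p¹²] (size 2), [p⁵] (size 2), [p¹⁰] (size 2), [p⁷] (size 2), [p⁸] (size 1), [p⁶q] (size 8), [p³q⁻¹] (size 8).
Class equation: 1 + 2 + 2 + 2 + 2 + 2 + 2 + 2 + 1 + 8 + 8 = 32 = |G|. So G has 11 conjugacy classes.

Answer: 11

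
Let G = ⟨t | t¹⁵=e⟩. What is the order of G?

G is generated by a single element, so G is cyclic. The relator gives t¹⁵ = e and no smaller power is forced to be e, so the 15 powers {e, t, t², t³, t⁴, t⁵, t⁶, t⁷, t⁸, t⁹, t¹², t¹³, t¹¹, t¹⁰, t¹⁴} are distinct. Hence |G| = 15.

Answer: 15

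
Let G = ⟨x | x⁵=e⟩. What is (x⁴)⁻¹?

The order of (x⁴) is 5 (smallest k with (x⁴)ᵏ = e), so (x⁴)⁻¹ = (x⁴)⁴ = x.
Check: (x⁴) · x → (x⁴) · x = e, giving e as required.

Answer: x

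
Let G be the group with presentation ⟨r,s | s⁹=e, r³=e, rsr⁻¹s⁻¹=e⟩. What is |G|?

Enumerate words in the generators, reducing via the relations: the distinct elements are
  {e, r, s, rs, r², s², s³, s⁴, s⁵, s⁶, s⁷, s⁸, rs², rs³, rs⁴, rs⁵, rs⁶, rs⁷, rs⁸, r²s, r²s², r²s³, r²s⁴, r²s⁵, r²s⁶, r²s⁷, r²s⁸}.
No further products give new elements, so |G| = 27.

Answer: 27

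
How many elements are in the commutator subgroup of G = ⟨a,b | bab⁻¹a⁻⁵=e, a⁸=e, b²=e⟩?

G' = [G, G] is generated by all commutators. The generator-pair commutators are: [a, b] = a⁴.
The subgroup they normally generate is {e, a⁴}, of order 2.
Check: |G/G'| = 16/2 = 8 is the order of the abelianisation.

Answer: 2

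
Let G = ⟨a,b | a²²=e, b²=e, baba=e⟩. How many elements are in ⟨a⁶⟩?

|⟨a⁶⟩| equals the order of a⁶. Compute successive powers until reaching e:
  (a⁶)¹ = a⁶, (a⁶)² = a¹², (a⁶)³ = a¹⁸, (a⁶)⁴ = a², (a⁶)⁵ = a⁸, (a⁶)⁶ = a¹⁴, (a⁶)⁷ = a²⁰, (a⁶)⁸ = a⁴, (a⁶)⁹ = a¹⁰, (a⁶)¹⁰ = a¹⁶, (a⁶)¹¹ = e.
The smallest positive k with (a⁶)ᵏ = e is 11, so |⟨a⁶⟩| = 11.

Answer: 11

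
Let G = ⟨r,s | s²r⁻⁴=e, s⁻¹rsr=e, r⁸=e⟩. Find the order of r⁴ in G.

Compute successive powers until reaching e:
  (r⁴)¹ = r⁴, (r⁴)² = e.
The smallest positive k with (r⁴)ᵏ = e is 2.

Answer: 2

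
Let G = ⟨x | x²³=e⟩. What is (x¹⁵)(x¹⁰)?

Compute (x¹⁵) · (x¹⁰) by multiplying left to right and reducing via the relations at each step:
  (x¹⁵) · x¹⁰ = x²

Answer: x²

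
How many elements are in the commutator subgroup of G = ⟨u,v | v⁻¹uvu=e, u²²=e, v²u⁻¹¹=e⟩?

G' = [G, G] is generated by all commutators. The generator-pair commutators are: [u, v] = u².
The subgroup they normally generate is {e, u², u⁴, u⁶, u⁸, u¹⁰, u¹², u¹⁴, u¹⁶, u¹⁸, u²⁰}, of order 11.
Check: |G/G'| = 44/11 = 4 is the order of the abelianisation.

Answer: 11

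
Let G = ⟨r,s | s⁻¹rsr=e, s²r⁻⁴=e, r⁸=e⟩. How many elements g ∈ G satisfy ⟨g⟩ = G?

⟨g⟩ = G would require ord(g) = |G| = 16, but the maximum element order in G is 8 < 16. So G is not cyclic and no single element generates it: the count is 0.

Answer: 0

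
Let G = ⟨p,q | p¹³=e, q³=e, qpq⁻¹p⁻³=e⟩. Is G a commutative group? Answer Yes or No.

p·q = pq but q·p = p³q, so p·q ≠ q·p and G is not abelian.

Answer: No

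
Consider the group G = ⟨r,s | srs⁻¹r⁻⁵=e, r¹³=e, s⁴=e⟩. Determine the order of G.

Enumerate words in the generators, reducing via the relations: the distinct elements are
  {e, r, s, rs, r², r³, r⁴, r⁵, r⁶, r⁷, r⁸, r⁹, s², s³, rs², rs³, r²s, r³s, r¹², r¹¹, r¹⁰, r⁴s, r⁵s, r⁶s, r⁷s, r⁸s, r⁹s, r²s², r²s³, r³s², r³s³, r¹²s, r¹¹s, r¹⁰s, r⁴s², r⁴s³, r⁵s², r⁵s³, r⁶s², r⁶s³, r⁷s², r⁷s³, r⁸s², r⁸s³, r⁹s², r⁹s³, r¹²s², r¹²s³, r¹¹s², r¹¹s³, r¹⁰s², r¹⁰s³}.
No further products give new elements, so |G| = 52.

Answer: 52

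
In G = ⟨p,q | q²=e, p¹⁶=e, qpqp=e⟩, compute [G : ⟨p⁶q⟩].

First find ord(p⁶q) by computing successive powers:
  (p⁶q)¹ = p⁶q, (p⁶q)² = e.
So |⟨p⁶q⟩| = ord(p⁶q) = 2. With |G| = 32, by Lagrange [G : ⟨p⁶q⟩] = 32/2 = 16.

Answer: 16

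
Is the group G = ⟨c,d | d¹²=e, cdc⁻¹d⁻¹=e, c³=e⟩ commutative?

Each pair of generators commutes: c·d = cd = d·c. Since the generators pairwise commute, every element of G commutes with every other, so G is abelian.

Answer: Yes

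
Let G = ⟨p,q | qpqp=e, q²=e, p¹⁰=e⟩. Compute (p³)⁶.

Compute successive powers of (p³), reducing at each step:
  (p³)²: (p³) · p³ = p⁶
  (p³)³: (p⁶) · p³ = p⁹
  (p³)⁴: (p⁹) · p³ = p²
  (p³)⁵: (p²) · p³ = p⁵
  (p³)⁶: (p⁵) · p³ = p⁸

Answer: p⁸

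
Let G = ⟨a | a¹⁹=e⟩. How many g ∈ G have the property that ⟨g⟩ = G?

G is cyclic of order 19. An element generates G iff its order is 19, and a cyclic group of order 19 has exactly φ(19) = 18 such elements.

Answer: 18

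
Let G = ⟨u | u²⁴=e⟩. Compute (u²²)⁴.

Compute successive powers of (u²²), reducing at each step:
  (u²²)²: (u²²) · u²² = u²⁰
  (u²²)³: (u²⁰) · u²² = u¹⁸
  (u²²)⁴: (u¹⁸) · u²² = u¹⁶

Answer: u¹⁶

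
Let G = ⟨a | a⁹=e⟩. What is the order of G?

G is generated by a single element, so G is cyclic. The relator gives a⁹ = e and no smaller power is forced to be e, so the 9 powers {a, e, a², a³, a⁴, a⁵, a⁶, a⁷, a⁸} are distinct. Hence |G| = 9.

Answer: 9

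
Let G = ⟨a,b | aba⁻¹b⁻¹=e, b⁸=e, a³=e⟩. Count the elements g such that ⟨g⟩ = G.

G is cyclic of order 24. An element generates G iff its order is 24, and a cyclic group of order 24 has exactly φ(24) = 8 such elements.

Answer: 8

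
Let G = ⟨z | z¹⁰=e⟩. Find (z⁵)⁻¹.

The order of (z⁵) is 2 (smallest k with (z⁵)ᵏ = e), so (z⁵)⁻¹ = (z⁵)¹ = z⁵.
Check: (z⁵) · (z⁵) → (z⁵) · z⁵ = e, giving e as required.

Answer: z⁵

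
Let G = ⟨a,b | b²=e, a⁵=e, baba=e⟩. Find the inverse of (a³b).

The order of (a³b) is 2 (smallest k with (a³b)ᵏ = e), so (a³b)⁻¹ = (a³b)¹ = a³b.
Check: (a³b) · (a³b) → (a³b) · a³ = b;   b · b = e, giving e as required.

Answer: a³b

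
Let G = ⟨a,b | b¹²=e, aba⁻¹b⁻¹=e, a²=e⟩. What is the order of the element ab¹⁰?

Compute successive powers until reaching e:
  (ab¹⁰)¹ = ab¹⁰, (ab¹⁰)² = b⁸, (ab¹⁰)³ = ab⁶, (ab¹⁰)⁴ = b⁴, (ab¹⁰)⁵ = ab², (ab¹⁰)⁶ = e.
The smallest positive k with (ab¹⁰)ᵏ = e is 6.

Answer: 6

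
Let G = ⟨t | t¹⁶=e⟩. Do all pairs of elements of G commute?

G has a single generator, so G is cyclic and hence abelian.

Answer: Yes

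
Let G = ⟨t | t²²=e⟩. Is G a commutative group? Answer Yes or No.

G has a single generator, so G is cyclic and hence abelian.

Answer: Yes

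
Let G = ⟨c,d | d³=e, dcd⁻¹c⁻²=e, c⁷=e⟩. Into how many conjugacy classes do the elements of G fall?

The conjugacy classes (representative and size) are:
  [e] (size 1), [c²] (size 3), [c⁵] (size 3), [d] (size 7), [d²] (size 7).
Class equation: 1 + 3 + 3 + 7 + 7 = 21 = |G|. So G has 5 conjugacy classes.

Answer: 5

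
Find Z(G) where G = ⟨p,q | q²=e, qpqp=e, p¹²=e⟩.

An element z ∈ Z(G) iff z commutes with every generator.
For example p⁶ is central: (p⁶)·p = p⁷ = p·(p⁶); (p⁶)·q = p⁶q = q·(p⁶).
Whereas p ∉ Z(G) since p·q = pq ≠ p¹¹q = q·p.
Checking each of the 24 elements this way gives Z(G) = {e, p⁶}, of order 2.

Answer: {e, p⁶}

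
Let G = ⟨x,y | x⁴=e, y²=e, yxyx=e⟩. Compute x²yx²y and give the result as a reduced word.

Multiply left to right, reducing at each step:
  (x²) · y = x²y
  (x²y) · x² = y
  y · y = e

Answer: e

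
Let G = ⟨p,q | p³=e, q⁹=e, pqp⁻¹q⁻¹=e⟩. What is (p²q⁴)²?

Compute successive powers of (p²q⁴), reducing at each step:
  (p²q⁴)²: (p²q⁴) · p² = pq⁴;   (pq⁴) · q⁴ = pq⁸

Answer: pq⁸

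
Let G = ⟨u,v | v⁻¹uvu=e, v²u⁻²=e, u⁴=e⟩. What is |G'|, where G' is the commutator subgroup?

G' = [G, G] is generated by all commutators. The generator-pair commutators are: [u, v] = u².
The subgroup they normally generate is {e, u²}, of order 2.
Check: |G/G'| = 8/2 = 4 is the order of the abelianisation.

Answer: 2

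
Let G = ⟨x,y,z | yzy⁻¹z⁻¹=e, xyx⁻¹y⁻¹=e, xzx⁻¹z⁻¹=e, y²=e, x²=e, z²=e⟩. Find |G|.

Enumerate words in the generators, reducing via the relations: the distinct elements are
  {e, x, y, z, xy, xz, yz, xyz}.
No further products give new elements, so |G| = 8.

Answer: 8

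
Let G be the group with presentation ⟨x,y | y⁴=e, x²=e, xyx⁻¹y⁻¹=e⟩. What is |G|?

Enumerate words in the generators, reducing via the relations: the distinct elements are
  {e, x, y, xy, y², y³, xy², xy³}.
No further products give new elements, so |G| = 8.

Answer: 8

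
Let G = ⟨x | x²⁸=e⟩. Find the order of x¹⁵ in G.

Compute successive powers until reaching e:
  (x¹⁵)¹ = x¹⁵, (x¹⁵)² = x², (x¹⁵)³ = x¹⁷, (x¹⁵)⁴ = x⁴, (x¹⁵)⁵ = x¹⁹, (x¹⁵)⁶ = x⁶, (x¹⁵)⁷ = x²¹, (x¹⁵)⁸ = x⁸, (x¹⁵)⁹ = x²³, (x¹⁵)¹⁰ = x¹⁰, (x¹⁵)¹¹ = x²⁵, (x¹⁵)¹² = x¹², (x¹⁵)¹³ = x²⁷, (x¹⁵)¹⁴ = x¹⁴, (x¹⁵)¹⁵ = x, (x¹⁵)¹⁶ = x¹⁶, (x¹⁵)¹⁷ = x³, (x¹⁵)¹⁸ = x¹⁸, (x¹⁵)¹⁹ = x⁵, (x¹⁵)²⁰ = x²⁰, (x¹⁵)²¹ = x⁷, (x¹⁵)²² = x²², (x¹⁵)²³ = x⁹, (x¹⁵)²⁴ = x²⁴, (x¹⁵)²⁵ = x¹¹, (x¹⁵)²⁶ = x²⁶, (x¹⁵)²⁷ = x¹³, (x¹⁵)²⁸ = e.
The smallest positive k with (x¹⁵)ᵏ = e is 28.

Answer: 28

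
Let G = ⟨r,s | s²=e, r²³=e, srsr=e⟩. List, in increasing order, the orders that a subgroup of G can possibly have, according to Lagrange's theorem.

|G| = 46 = 2 · 23. By Lagrange's theorem the order of any subgroup divides 46; the divisors of 46 are 1, 2, 23, 46.

Answer: 1, 2, 23, 46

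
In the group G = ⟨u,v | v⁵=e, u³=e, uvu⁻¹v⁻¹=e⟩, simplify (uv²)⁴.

Compute successive powers of (uv²), reducing at each step:
  (uv²)²: (uv²) · u = u²v²;   (u²v²) · v² = u²v⁴
  (uv²)³: (u²v⁴) · u = v⁴;   (v⁴) · v² = v
  (uv²)⁴: v · u = uv;   (uv) · v² = uv³

Answer: uv³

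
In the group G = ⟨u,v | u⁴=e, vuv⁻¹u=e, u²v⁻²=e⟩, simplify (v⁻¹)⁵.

Compute successive powers of (v⁻¹), reducing at each step:
  (v⁻¹)²: (v⁻¹) · v⁻¹ = u²
  (v⁻¹)³: (u²) · v⁻¹ = v
  (v⁻¹)⁴: v · v⁻¹ = e
  (v⁻¹)⁵: e · v⁻¹ = v⁻¹

Answer: v⁻¹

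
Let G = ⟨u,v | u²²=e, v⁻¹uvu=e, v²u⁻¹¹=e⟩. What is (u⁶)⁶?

Compute successive powers of (u⁶), reducing at each step:
  (u⁶)²: (u⁶) · u⁶ = u¹²
  (u⁶)³: (u¹²) · u⁶ = u¹⁸
  (u⁶)⁴: (u¹⁸) · u⁶ = u²
  (u⁶)⁵: (u²) · u⁶ = u⁸
  (u⁶)⁶: (u⁸) · u⁶ = u¹⁴

Answer: u¹⁴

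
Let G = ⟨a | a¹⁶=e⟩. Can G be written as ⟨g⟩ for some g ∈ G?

|G| = 16. The element a has order 16 (its powers give 16 distinct elements), so ⟨a⟩ = G and G is cyclic.

Answer: Yes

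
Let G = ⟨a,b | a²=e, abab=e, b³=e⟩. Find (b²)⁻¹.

The order of (b²) is 3 (smallest k with (b²)ᵏ = e), so (b²)⁻¹ = (b²)² = b.
Check: (b²) · b → (b²) · b = e, giving e as required.

Answer: b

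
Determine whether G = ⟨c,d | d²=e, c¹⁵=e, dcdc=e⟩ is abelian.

c·d = cd but d·c = c¹⁴d, so c·d ≠ d·c and G is not abelian.

Answer: No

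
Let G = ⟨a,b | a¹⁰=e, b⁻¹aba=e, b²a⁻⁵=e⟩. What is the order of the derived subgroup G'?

G' = [G, G] is generated by all commutators. The generator-pair commutators are: [a, b] = a².
The subgroup they normally generate is {e, a², a⁴, a⁶, a⁸}, of order 5.
Check: |G/G'| = 20/5 = 4 is the order of the abelianisation.

Answer: 5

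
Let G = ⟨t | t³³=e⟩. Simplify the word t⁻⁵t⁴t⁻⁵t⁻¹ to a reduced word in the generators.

Multiply left to right, reducing at each step:
  (t²⁸) · t⁴ = t³²
  (t³²) · t⁻⁵ = t²⁷
  (t²⁷) · t⁻¹ = t²⁶

Answer: t²⁶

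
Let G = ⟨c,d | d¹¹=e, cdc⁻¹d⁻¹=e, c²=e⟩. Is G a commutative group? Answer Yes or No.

Each pair of generators commutes: c·d = cd = d·c. Since the generators pairwise commute, every element of G commutes with every other, so G is abelian.

Answer: Yes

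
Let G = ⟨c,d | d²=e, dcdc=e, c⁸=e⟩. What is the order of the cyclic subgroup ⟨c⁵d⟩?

|⟨c⁵d⟩| equals the order of c⁵d. Compute successive powers until reaching e:
  (c⁵d)¹ = c⁵d, (c⁵d)² = e.
The smallest positive k with (c⁵d)ᵏ = e is 2, so |⟨c⁵d⟩| = 2.

Answer: 2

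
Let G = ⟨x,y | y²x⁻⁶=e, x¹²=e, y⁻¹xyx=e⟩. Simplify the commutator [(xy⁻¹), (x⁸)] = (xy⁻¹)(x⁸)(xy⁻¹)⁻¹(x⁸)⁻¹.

[(xy⁻¹), (x⁸)] = (xy⁻¹)·(x⁸)·(xy⁻¹)⁻¹·(x⁸)⁻¹.
  (xy⁻¹) · (x⁸) = x⁵y⁻¹
  (x⁵y⁻¹) · (xy) = x⁴
  (x⁴) · (x⁴) = x⁸

Answer: x⁸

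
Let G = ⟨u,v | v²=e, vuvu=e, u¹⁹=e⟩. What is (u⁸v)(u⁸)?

Compute (u⁸v) · (u⁸) by multiplying left to right and reducing via the relations at each step:
  (u⁸v) · u⁸ = v

Answer: v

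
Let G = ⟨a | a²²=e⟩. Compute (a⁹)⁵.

Compute successive powers of (a⁹), reducing at each step:
  (a⁹)²: (a⁹) · a⁹ = a¹⁸
  (a⁹)³: (a¹⁸) · a⁹ = a⁵
  (a⁹)⁴: (a⁵) · a⁹ = a¹⁴
  (a⁹)⁵: (a¹⁴) · a⁹ = a

Answer: a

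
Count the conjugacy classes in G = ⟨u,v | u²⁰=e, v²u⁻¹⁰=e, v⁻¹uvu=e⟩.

The conjugacy classes (representative and size) are:
  [e] (size 1), [u] (size 2), [u²] (size 2), [u³] (size 2), [u⁴] (size 2), [u⁵] (size 2), [u¹⁴] (size 2), [u⁷] (size 2), [u⁸] (size 2), [u¹¹] (size 2), [u¹⁰] (size 1), [u²v⁻¹] (size 10), [u⁹v] (size 10).
Class equation: 1 + 2 + 2 + 2 + 2 + 2 + 2 + 2 + 2 + 2 + 1 + 10 + 10 = 40 = |G|. So G has 13 conjugacy classes.

Answer: 13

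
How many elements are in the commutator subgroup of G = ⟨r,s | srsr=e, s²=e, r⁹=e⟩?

G' = [G, G] is generated by all commutators. The generator-pair commutators are: [r, s] = r².
The subgroup they normally generate is {e, r, r², r³, r⁴, r⁵, r⁶, r⁷, r⁸}, of order 9.
Check: |G/G'| = 18/9 = 2 is the order of the abelianisation.

Answer: 9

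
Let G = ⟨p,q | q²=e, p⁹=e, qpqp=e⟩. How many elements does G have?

Enumerate words in the generators, reducing via the relations: the distinct elements are
  {e, p, q, pq, p², p³, p⁴, p⁵, p⁶, p⁷, p⁸, p²q, p³q, p⁴q, p⁵q, p⁶q, p⁷q, p⁸q}.
No further products give new elements, so |G| = 18.

Answer: 18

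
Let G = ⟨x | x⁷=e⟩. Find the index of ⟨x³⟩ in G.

First find ord(x³) by computing successive powers:
  (x³)¹ = x³, (x³)² = x⁶, (x³)³ = x², (x³)⁴ = x⁵, (x³)⁵ = x, (x³)⁶ = x⁴, (x³)⁷ = e.
So |⟨x³⟩| = ord(x³) = 7. With |G| = 7, by Lagrange [G : ⟨x³⟩] = 7/7 = 1.

Answer: 1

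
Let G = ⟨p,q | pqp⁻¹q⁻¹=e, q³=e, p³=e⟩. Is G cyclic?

|G| = 9, but the maximum element order in G is 3 < 9. No single element generates all of G, so G is not cyclic.

Answer: No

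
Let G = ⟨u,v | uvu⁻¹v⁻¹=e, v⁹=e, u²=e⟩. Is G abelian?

Each pair of generators commutes: u·v = uv = v·u. Since the generators pairwise commute, every element of G commutes with every other, so G is abelian.

Answer: Yes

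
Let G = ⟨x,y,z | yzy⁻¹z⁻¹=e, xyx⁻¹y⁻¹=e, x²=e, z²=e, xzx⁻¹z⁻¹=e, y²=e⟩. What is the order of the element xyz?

Compute successive powers until reaching e:
  (xyz)¹ = xyz, (xyz)² = e.
The smallest positive k with (xyz)ᵏ = e is 2.

Answer: 2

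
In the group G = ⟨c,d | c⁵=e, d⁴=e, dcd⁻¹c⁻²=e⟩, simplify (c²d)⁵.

Compute successive powers of (c²d), reducing at each step:
  (c²d)²: (c²d) · c² = cd;   (cd) · d = cd²
  (c²d)³: (cd²) · c² = c⁴d²;   (c⁴d²) · d = c⁴d³
  (c²d)⁴: (c⁴d³) · c² = d³;   (d³) · d = e
  (c²d)⁵: e · c² = c²;   (c²) · d = c²d

Answer: c²d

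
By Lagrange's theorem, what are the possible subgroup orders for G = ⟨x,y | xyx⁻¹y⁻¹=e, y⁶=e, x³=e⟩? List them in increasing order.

|G| = 18 = 2 · 3². By Lagrange's theorem the order of any subgroup divides 18; the divisors of 18 are 1, 2, 3, 6, 9, 18.

Answer: 1, 2, 3, 6, 9, 18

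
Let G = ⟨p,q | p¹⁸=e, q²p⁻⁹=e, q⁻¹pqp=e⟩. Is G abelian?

p·q = pq but q·p = p⁸q⁻¹, so p·q ≠ q·p and G is not abelian.

Answer: No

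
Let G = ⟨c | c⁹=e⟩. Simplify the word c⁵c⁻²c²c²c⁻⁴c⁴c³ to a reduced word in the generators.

Multiply left to right, reducing at each step:
  (c⁵) · c⁻² = c³
  (c³) · c² = c⁵
  (c⁵) · c² = c⁷
  (c⁷) · c⁻⁴ = c³
  (c³) · c⁴ = c⁷
  (c⁷) · c³ = c

Answer: c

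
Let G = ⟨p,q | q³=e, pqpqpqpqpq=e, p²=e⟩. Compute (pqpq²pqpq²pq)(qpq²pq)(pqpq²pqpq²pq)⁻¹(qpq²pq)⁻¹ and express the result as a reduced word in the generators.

[(pqpq²pqpq²pq), (qpq²pq)] = (pqpq²pqpq²pq)·(qpq²pq)·(pqpq²pqpq²pq)⁻¹·(qpq²pq)⁻¹.
  (pqpq²pqpq²pq) · (qpq²pq) = pq²pqp
  (pq²pqp) · (pqpq²pqpq²pq) = q²pqpq²
  (q²pqpq²) · (q²pqpq²) = qpq

Answer: qpq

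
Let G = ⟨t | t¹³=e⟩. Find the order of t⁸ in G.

Compute successive powers until reaching e:
  (t⁸)¹ = t⁸, (t⁸)² = t³, (t⁸)³ = t¹¹, (t⁸)⁴ = t⁶, (t⁸)⁵ = t, (t⁸)⁶ = t⁹, (t⁸)⁷ = t⁴, (t⁸)⁸ = t¹², (t⁸)⁹ = t⁷, (t⁸)¹⁰ = t², (t⁸)¹¹ = t¹⁰, (t⁸)¹² = t⁵, (t⁸)¹³ = e.
The smallest positive k with (t⁸)ᵏ = e is 13.

Answer: 13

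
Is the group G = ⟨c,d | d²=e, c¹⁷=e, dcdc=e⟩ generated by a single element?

Every cyclic group is abelian. But c·d = cd while d·c = c¹⁶d, so c·d ≠ d·c and G is not abelian. Hence G is not cyclic.

Answer: No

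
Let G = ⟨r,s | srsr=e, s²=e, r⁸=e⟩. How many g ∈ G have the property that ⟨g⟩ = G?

⟨g⟩ = G would require ord(g) = |G| = 16, but the maximum element order in G is 8 < 16. So G is not cyclic and no single element generates it: the count is 0.

Answer: 0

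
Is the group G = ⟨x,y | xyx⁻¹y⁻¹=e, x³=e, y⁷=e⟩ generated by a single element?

|G| = 21. The element xy has order 21 (its powers give 21 distinct elements), so ⟨xy⟩ = G and G is cyclic.

Answer: Yes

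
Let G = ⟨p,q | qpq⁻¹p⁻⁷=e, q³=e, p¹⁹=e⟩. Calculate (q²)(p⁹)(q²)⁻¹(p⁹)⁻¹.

[(q²), (p⁹)] = (q²)·(p⁹)·(q²)⁻¹·(p⁹)⁻¹.
  (q²) · (p⁹) = p⁴q²
  (p⁴q²) · q = p⁴
  (p⁴) · (p¹⁰) = p¹⁴

Answer: p¹⁴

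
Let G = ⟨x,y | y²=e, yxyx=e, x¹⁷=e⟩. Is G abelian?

x·y = xy but y·x = x¹⁶y, so x·y ≠ y·x and G is not abelian.

Answer: No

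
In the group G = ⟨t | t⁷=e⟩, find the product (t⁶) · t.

Compute (t⁶) · t by multiplying left to right and reducing via the relations at each step:
  (t⁶) · t = e

Answer: e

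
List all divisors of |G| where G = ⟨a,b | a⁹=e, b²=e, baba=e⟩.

|G| = 18 = 2 · 3². By Lagrange's theorem the order of any subgroup divides 18; the divisors of 18 are 1, 2, 3, 6, 9, 18.

Answer: 1, 2, 3, 6, 9, 18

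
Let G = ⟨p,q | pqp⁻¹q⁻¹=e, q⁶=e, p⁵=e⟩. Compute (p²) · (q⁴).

Compute (p²) · (q⁴) by multiplying left to right and reducing via the relations at each step:
  (p²) · q⁴ = p²q⁴

Answer: p²q⁴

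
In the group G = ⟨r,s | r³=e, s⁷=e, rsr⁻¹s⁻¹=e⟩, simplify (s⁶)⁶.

Compute successive powers of (s⁶), reducing at each step:
  (s⁶)²: (s⁶) · s⁶ = s⁵
  (s⁶)³: (s⁵) · s⁶ = s⁴
  (s⁶)⁴: (s⁴) · s⁶ = s³
  (s⁶)⁵: (s³) · s⁶ = s²
  (s⁶)⁶: (s²) · s⁶ = s

Answer: s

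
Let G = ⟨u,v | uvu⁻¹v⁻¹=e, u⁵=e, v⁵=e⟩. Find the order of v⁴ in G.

Compute successive powers until reaching e:
  (v⁴)¹ = v⁴, (v⁴)² = v³, (v⁴)³ = v², (v⁴)⁴ = v, (v⁴)⁵ = e.
The smallest positive k with (v⁴)ᵏ = e is 5.

Answer: 5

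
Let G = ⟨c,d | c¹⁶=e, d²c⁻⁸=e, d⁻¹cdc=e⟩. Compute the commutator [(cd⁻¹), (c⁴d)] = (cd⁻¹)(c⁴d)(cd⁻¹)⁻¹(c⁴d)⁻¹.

[(cd⁻¹), (c⁴d)] = (cd⁻¹)·(c⁴d)·(cd⁻¹)⁻¹·(c⁴d)⁻¹.
  (cd⁻¹) · (c⁴d) = c¹³
  (c¹³) · (cd) = c⁶d⁻¹
  (c⁶d⁻¹) · (c⁴d⁻¹) = c¹⁰

Answer: c¹⁰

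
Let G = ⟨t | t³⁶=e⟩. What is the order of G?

G is generated by a single element, so G is cyclic. The relator gives t³⁶ = e and no smaller power is forced to be e, so the 36 powers {e, t, t², t³, t⁴, t⁵, t⁶, t⁷, t⁸, t⁹, t²², t²³, t²¹, t²⁰, t²⁴, t²⁵, t²⁶, t²⁷, t²⁸, t²⁹, t³², t³³, t³¹, t³⁰, t³⁴, t³⁵, t¹², t¹³, t¹¹, t¹⁰, t¹⁴, t¹⁵, t¹⁶, t¹⁷, t¹⁸, t¹⁹} are distinct. Hence |G| = 36.

Answer: 36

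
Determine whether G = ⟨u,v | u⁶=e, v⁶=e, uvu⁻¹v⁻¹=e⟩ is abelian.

Each pair of generators commutes: u·v = uv = v·u. Since the generators pairwise commute, every element of G commutes with every other, so G is abelian.

Answer: Yes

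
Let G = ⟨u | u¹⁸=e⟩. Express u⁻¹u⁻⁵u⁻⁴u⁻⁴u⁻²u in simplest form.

Multiply left to right, reducing at each step:
  (u¹⁷) · u⁻⁵ = u¹²
  (u¹²) · u⁻⁴ = u⁸
  (u⁸) · u⁻⁴ = u⁴
  (u⁴) · u⁻² = u²
  (u²) · u = u³

Answer: u³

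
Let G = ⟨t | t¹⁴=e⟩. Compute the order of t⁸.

Compute successive powers until reaching e:
  (t⁸)¹ = t⁸, (t⁸)² = t², (t⁸)³ = t¹⁰, (t⁸)⁴ = t⁴, (t⁸)⁵ = t¹², (t⁸)⁶ = t⁶, (t⁸)⁷ = e.
The smallest positive k with (t⁸)ᵏ = e is 7.

Answer: 7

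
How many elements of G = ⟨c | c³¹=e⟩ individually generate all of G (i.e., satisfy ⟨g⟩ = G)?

G is cyclic of order 31. An element generates G iff its order is 31, and a cyclic group of order 31 has exactly φ(31) = 30 such elements.

Answer: 30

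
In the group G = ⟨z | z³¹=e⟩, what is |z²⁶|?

Compute successive powers until reaching e:
  (z²⁶)¹ = z²⁶, (z²⁶)² = z²¹, (z²⁶)³ = z¹⁶, (z²⁶)⁴ = z¹¹, (z²⁶)⁵ = z⁶, (z²⁶)⁶ = z, (z²⁶)⁷ = z²⁷, (z²⁶)⁸ = z²², (z²⁶)⁹ = z¹⁷, (z²⁶)¹⁰ = z¹², (z²⁶)¹¹ = z⁷, (z²⁶)¹² = z², (z²⁶)¹³ = z²⁸, (z²⁶)¹⁴ = z²³, (z²⁶)¹⁵ = z¹⁸, (z²⁶)¹⁶ = z¹³, (z²⁶)¹⁷ = z⁸, (z²⁶)¹⁸ = z³, (z²⁶)¹⁹ = z²⁹, (z²⁶)²⁰ = z²⁴, (z²⁶)²¹ = z¹⁹, (z²⁶)²² = z¹⁴, (z²⁶)²³ = z⁹, (z²⁶)²⁴ = z⁴, (z²⁶)²⁵ = z³⁰, (z²⁶)²⁶ = z²⁵, (z²⁶)²⁷ = z²⁰, (z²⁶)²⁸ = z¹⁵, (z²⁶)²⁹ = z¹⁰, (z²⁶)³⁰ = z⁵, (z²⁶)³¹ = e.
The smallest positive k with (z²⁶)ᵏ = e is 31.

Answer: 31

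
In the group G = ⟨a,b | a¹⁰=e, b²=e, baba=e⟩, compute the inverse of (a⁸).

The order of (a⁸) is 5 (smallest k with (a⁸)ᵏ = e), so (a⁸)⁻¹ = (a⁸)⁴ = a².
Check: (a⁸) · (a²) → (a⁸) · a² = e, giving e as required.

Answer: a²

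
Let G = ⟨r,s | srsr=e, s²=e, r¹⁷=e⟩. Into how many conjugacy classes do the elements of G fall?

The conjugacy classes (representative and size) are:
  [e] (size 1), [r¹⁶] (size 2), [r²] (size 2), [r³] (size 2), [r¹³] (size 2), [r¹²] (size 2), [r⁶] (size 2), [r¹⁰] (size 2), [r⁹] (size 2), [r⁷s] (size 17).
Class equation: 1 + 2 + 2 + 2 + 2 + 2 + 2 + 2 + 2 + 17 = 34 = |G|. So G has 10 conjugacy classes.

Answer: 10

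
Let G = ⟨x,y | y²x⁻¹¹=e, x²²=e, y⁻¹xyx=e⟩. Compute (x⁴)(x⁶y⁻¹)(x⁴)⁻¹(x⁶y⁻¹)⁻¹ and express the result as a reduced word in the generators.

[(x⁴), (x⁶y⁻¹)] = (x⁴)·(x⁶y⁻¹)·(x⁴)⁻¹·(x⁶y⁻¹)⁻¹.
  (x⁴) · (x⁶y⁻¹) = x¹⁰y⁻¹
  (x¹⁰y⁻¹) · (x¹⁸) = x³y
  (x³y) · (x⁶y) = x⁸

Answer: x⁸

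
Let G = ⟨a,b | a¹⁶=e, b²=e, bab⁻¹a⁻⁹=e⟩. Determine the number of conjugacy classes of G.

The conjugacy classes (representative and size) are:
  [e] (size 1), [a⁹] (size 2), [a²] (size 1), [a³] (size 2), [a⁴] (size 1), [a¹³] (size 2), [a⁶] (size 1), [a¹⁵] (size 2), [a⁸] (size 1), [a¹⁰] (size 1), [a¹²] (size 1), [a¹⁴] (size 1), [b] (size 2), [ab] (size 2), [a²b] (size 2), [a¹¹b] (size 2), [a⁴b] (size 2), [a¹³b] (size 2), [a¹⁴b] (size 2), [a¹⁵b] (size 2).
Class equation: 1 + 2 + 1 + 2 + 1 + 2 + 1 + 2 + 1 + 1 + 1 + 1 + 2 + 2 + 2 + 2 + 2 + 2 + 2 + 2 = 32 = |G|. So G has 20 conjugacy classes.

Answer: 20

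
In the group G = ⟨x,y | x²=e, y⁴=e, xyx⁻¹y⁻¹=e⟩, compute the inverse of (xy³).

The order of (xy³) is 4 (smallest k with (xy³)ᵏ = e), so (xy³)⁻¹ = (xy³)³ = xy.
Check: (xy³) · (xy) → (xy³) · x = y³;   (y³) · y = e, giving e as required.

Answer: xy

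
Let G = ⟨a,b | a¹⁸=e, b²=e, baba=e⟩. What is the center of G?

An element z ∈ Z(G) iff z commutes with every generator.
For example a⁹ is central: (a⁹)·a = a¹⁰ = a·(a⁹); (a⁹)·b = a⁹b = b·(a⁹).
Whereas a ∉ Z(G) since a·b = ab ≠ a¹⁷b = b·a.
Checking each of the 36 elements this way gives Z(G) = {e, a⁹}, of order 2.

Answer: {e, a⁹}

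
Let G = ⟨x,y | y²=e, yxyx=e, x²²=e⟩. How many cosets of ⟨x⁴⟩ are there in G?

First find ord(x⁴) by computing successive powers:
  (x⁴)¹ = x⁴, (x⁴)² = x⁸, (x⁴)³ = x¹², (x⁴)⁴ = x¹⁶, (x⁴)⁵ = x²⁰, (x⁴)⁶ = x², (x⁴)⁷ = x⁶, (x⁴)⁸ = x¹⁰, (x⁴)⁹ = x¹⁴, (x⁴)¹⁰ = x¹⁸, (x⁴)¹¹ = e.
So |⟨x⁴⟩| = ord(x⁴) = 11. With |G| = 44, by Lagrange [G : ⟨x⁴⟩] = 44/11 = 4.

Answer: 4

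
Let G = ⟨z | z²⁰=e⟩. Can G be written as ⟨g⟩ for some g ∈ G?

|G| = 20. The element z has order 20 (its powers give 20 distinct elements), so ⟨z⟩ = G and G is cyclic.

Answer: Yes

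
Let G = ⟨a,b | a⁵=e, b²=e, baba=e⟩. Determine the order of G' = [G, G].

G' = [G, G] is generated by all commutators. The generator-pair commutators are: [a, b] = a².
The subgroup they normally generate is {e, a, a², a³, a⁴}, of order 5.
Check: |G/G'| = 10/5 = 2 is the order of the abelianisation.

Answer: 5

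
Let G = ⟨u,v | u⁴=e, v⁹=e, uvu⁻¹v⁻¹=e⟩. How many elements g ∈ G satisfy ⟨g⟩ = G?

G is cyclic of order 36. An element generates G iff its order is 36, and a cyclic group of order 36 has exactly φ(36) = 12 such elements.

Answer: 12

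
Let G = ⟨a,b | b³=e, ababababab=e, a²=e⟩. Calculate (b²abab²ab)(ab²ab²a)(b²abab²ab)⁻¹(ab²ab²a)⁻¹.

[(b²abab²ab), (ab²ab²a)] = (b²abab²ab)·(ab²ab²a)·(b²abab²ab)⁻¹·(ab²ab²a)⁻¹.
  (b²abab²ab) · (ab²ab²a) = abab²abab²
  (abab²abab²) · (b²abab²ab) = b²a
  (b²a) · (ababa) = aba

Answer: aba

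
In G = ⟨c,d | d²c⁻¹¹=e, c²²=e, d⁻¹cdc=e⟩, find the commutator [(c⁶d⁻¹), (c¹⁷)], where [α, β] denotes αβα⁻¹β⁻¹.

[(c⁶d⁻¹), (c¹⁷)] = (c⁶d⁻¹)·(c¹⁷)·(c⁶d⁻¹)⁻¹·(c¹⁷)⁻¹.
  (c⁶d⁻¹) · (c¹⁷) = d
  d · (c⁶d) = c⁵
  (c⁵) · (c⁵) = c¹⁰

Answer: c¹⁰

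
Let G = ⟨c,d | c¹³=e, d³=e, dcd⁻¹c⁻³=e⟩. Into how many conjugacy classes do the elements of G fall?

The conjugacy classes (representative and size) are:
  [e] (size 1), [c] (size 3), [c⁵] (size 3), [c¹⁰] (size 3), [c⁸] (size 3), [c¹⁰d] (size 13), [c⁷d²] (size 13).
Class equation: 1 + 3 + 3 + 3 + 3 + 13 + 13 = 39 = |G|. So G has 7 conjugacy classes.

Answer: 7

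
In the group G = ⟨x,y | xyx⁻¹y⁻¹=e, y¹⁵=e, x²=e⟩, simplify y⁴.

Compute successive powers of y, reducing at each step:
  y²: y · y = y²
  y³: (y²) · y = y³
  y⁴: (y³) · y = y⁴

Answer: y⁴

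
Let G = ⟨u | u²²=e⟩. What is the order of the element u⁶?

Compute successive powers until reaching e:
  (u⁶)¹ = u⁶, (u⁶)² = u¹², (u⁶)³ = u¹⁸, (u⁶)⁴ = u², (u⁶)⁵ = u⁸, (u⁶)⁶ = u¹⁴, (u⁶)⁷ = u²⁰, (u⁶)⁸ = u⁴, (u⁶)⁹ = u¹⁰, (u⁶)¹⁰ = u¹⁶, (u⁶)¹¹ = e.
The smallest positive k with (u⁶)ᵏ = e is 11.

Answer: 11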